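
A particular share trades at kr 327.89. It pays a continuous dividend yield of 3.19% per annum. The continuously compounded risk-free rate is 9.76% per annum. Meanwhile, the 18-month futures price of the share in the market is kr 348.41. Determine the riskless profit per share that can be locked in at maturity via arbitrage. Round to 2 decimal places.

Fair futures: F* = S·e^(carry·T), with carry = (r − q) = 0.0976 − 0.0319 = 0.0657
F* = 327.89 · e^(0.0657 × 18/12) = 327.89 · e^0.098550 = 327.89 × 1.103570 = kr 361.8496
Market kr 348.41 < fair kr 361.8496: forward underpriced → reverse cash-and-carry (short spot, go long the forward).
At maturity, profit = |F_mkt − F*| = |348.41 − 361.8496| = kr 13.44 per share

kr 13.44 per share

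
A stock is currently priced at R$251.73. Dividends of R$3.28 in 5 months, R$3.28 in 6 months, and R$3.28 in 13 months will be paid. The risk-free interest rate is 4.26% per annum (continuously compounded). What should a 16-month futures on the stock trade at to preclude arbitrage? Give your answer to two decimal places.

R$256.32

PV(dividends) I = 3.28·e^(−0.0426·5/12) + 3.28·e^(−0.0426·6/12) + 3.28·e^(−0.0426·13/12)
I = 3.2223 + 3.2109 + 3.1321 = 9.5653
F = (S − I)·e^(rT) = (251.73 − 9.5653) · e^(0.0426·16/12)
= 242.1647 · e^0.056800 = 242.1647 × 1.058444 = R$256.32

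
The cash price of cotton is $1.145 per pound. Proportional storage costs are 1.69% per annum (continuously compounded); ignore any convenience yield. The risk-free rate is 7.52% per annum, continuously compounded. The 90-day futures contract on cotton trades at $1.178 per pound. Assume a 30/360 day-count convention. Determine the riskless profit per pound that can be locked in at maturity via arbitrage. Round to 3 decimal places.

Fair futures: F* = S·e^(carry·T), with carry = (r + u) = 0.0752 + 0.0169 = 0.0921
F* = 1.145 · e^(0.0921 × 90/360) = 1.145 · e^0.023025 = 1.145 × 1.023292 = $1.1717
Market $1.178 > fair $1.1717: forward overpriced → cash-and-carry (buy spot, short the forward).
At maturity, profit = |F_mkt − F*| = |1.178 − 1.1717| = $0.006 per pound

$0.006 per pound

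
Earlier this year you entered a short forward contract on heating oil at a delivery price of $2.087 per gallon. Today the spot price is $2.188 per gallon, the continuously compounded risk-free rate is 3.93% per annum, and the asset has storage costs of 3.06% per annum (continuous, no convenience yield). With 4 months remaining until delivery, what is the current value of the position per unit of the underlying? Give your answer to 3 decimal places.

-$0.151 per gallon

Current fair forward for the remaining 4 months: F = S·e^((r + u)·T), (r + u) = 0.0393 + 0.0306 = 0.0699
F = 2.188 · e^(0.0699 × 4/12) = 2.188 × 1.023574 = 2.2396
Value of long forward = (F − K)·e^(−rT) = (2.2396 − 2.087) · e^(−0.0393·4/12)
= 0.1526 × 0.986985 = 0.151
Short position value = −(long value) = -$0.151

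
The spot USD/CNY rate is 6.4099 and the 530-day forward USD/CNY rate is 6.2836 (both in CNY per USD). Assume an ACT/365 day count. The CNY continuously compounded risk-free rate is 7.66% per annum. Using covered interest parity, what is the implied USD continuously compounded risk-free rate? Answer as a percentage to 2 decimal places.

9.03%

F = S·e^((r_CNY − r_USD)T) ⇒ r_USD = r_CNY − ln(F/S)/T
ln(6.2836/6.4099) = -0.019901; /(530/365) = -0.013705
r_USD = 0.0766 + 0.013705 = 0.090305
r_USD = 9.03%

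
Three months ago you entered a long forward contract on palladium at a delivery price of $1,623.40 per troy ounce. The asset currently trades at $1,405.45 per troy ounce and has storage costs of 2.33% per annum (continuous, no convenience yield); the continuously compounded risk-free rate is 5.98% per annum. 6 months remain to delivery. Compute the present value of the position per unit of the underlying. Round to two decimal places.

Current fair forward for the remaining 6 months: F = S·e^((r + u)·T), (r + u) = 0.0598 + 0.0233 = 0.0831
F = 1405.45 · e^(0.0831 × 6/12) = 1405.45 × 1.04242528 = 1465.0766
Value of long forward = (F − K)·e^(−rT) = (1465.0766 − 1623.40) · e^(−0.0598·6/12)
= -158.3234 × 0.97054258 = -153.66

-$153.66 per troy ounce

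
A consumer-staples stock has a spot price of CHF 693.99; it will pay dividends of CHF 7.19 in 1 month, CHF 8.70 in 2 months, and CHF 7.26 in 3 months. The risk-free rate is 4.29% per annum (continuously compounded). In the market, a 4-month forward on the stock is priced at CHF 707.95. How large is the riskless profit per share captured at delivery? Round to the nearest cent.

CHF 27.28 per share

PV(dividends) I = 7.19·e^(−0.0429·1/12) + 8.70·e^(−0.0429·2/12) + 7.26·e^(−0.0429·3/12) = 22.9849
Fair forward F* = (S − I)·e^(rT) = (693.99 − 22.9849)·e^0.014300 = 671.0051 × 1.014403 = 680.6696
Market CHF 707.95 > fair 680.6696: forward overpriced → cash-and-carry (borrow at r, buy the stock and collect the dividends, short the forward).
Profit at T = |F_mkt − F*| = |707.95 − 680.6696| = CHF 27.28 per share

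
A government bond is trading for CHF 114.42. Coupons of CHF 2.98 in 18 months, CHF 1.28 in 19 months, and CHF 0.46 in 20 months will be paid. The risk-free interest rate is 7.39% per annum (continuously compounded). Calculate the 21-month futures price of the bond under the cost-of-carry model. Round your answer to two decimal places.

PV(coupons) I = 2.98·e^(−0.0739·18/12) + 1.28·e^(−0.0739·19/12) + 0.46·e^(−0.0739·20/12)
I = 2.6673 + 1.1387 + 0.4067 = 4.2127
F = (S − I)·e^(rT) = (114.42 − 4.2127) · e^(0.0739·21/12)
= 110.2073 · e^0.129325 = 110.2073 × 1.138060 = CHF 125.42

CHF 125.42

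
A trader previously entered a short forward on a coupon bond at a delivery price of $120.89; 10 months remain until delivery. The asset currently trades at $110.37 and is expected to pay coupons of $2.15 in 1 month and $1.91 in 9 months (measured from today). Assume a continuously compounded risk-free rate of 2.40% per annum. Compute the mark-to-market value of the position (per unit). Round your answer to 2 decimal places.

$12.15

PV(remaining coupons) I = 2.15·e^(−0.0240·1/12) + 1.91·e^(−0.0240·9/12) = 4.0216
Current forward F = (S − I)·e^(rT) = (110.37 − 4.0216)·e^(0.0240·10/12) = 106.3484 × 1.020201 = 108.4967
Value (long) = (F − K)·e^(−rT) = (108.4967 − 120.89) × 0.980199 = -12.1479
Short position value = −(long value) = $12.15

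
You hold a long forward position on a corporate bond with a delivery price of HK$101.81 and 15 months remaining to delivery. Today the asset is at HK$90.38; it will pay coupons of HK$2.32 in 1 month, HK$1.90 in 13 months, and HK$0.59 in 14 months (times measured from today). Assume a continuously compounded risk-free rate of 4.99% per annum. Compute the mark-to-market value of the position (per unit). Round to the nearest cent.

PV(remaining coupons) I = 2.32·e^(−0.0499·1/12) + 1.90·e^(−0.0499·13/12) + 0.59·e^(−0.0499·14/12) = 4.6670
Current forward F = (S − I)·e^(rT) = (90.38 − 4.6670)·e^(0.0499·15/12) = 85.7130 × 1.064361 = 91.2296
Value (long) = (F − K)·e^(−rT) = (91.2296 − 101.81) × 0.939530 = -9.9406
Value = -HK$9.94

-HK$9.94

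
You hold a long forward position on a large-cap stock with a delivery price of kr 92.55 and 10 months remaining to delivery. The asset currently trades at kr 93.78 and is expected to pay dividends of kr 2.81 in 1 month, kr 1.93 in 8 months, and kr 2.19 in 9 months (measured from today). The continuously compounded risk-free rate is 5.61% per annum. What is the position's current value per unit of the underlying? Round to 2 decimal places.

-kr 1.30

PV(remaining dividends) I = 2.81·e^(−0.0561·1/12) + 1.93·e^(−0.0561·8/12) + 2.19·e^(−0.0561·9/12) = 6.7558
Current forward F = (S − I)·e^(rT) = (93.78 − 6.7558)·e^(0.0561·10/12) = 87.0242 × 1.047860 = 91.1892
Value (long) = (F − K)·e^(−rT) = (91.1892 − 92.55) × 0.954326 = -1.2986
Value = -kr 1.30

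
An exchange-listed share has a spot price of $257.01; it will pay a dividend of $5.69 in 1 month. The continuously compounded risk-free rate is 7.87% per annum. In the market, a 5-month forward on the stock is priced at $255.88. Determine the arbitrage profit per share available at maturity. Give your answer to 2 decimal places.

$3.86 per share

PV(dividends) I = 5.69·e^(−0.0787·1/12) = 5.6528
Fair forward F* = (S − I)·e^(rT) = (257.01 − 5.6528)·e^0.032792 = 251.3572 × 1.033336 = 259.7364
Market $255.88 < fair 259.7364: forward underpriced → reverse cash-and-carry (short the stock, invest proceeds at r, pay the dividends, go long the forward).
Profit at T = |F_mkt − F*| = |255.88 − 259.7364| = $3.86 per share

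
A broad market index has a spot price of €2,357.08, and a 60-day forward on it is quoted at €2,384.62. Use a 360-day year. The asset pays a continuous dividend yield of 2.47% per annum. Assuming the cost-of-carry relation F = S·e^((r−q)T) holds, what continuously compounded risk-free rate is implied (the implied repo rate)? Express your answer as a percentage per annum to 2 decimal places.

9.44%

From F = S·e^((r−q)T): (r − q) = ln(F/S)/T
ln(2384.62/2357.08) = ln(1.011684) = 0.011616
(r − q) = 0.011616 / (60/360) = 0.069696
r = ln(F/S)/T + q = 0.069696 + 0.0247 = 0.094396
r = 9.44%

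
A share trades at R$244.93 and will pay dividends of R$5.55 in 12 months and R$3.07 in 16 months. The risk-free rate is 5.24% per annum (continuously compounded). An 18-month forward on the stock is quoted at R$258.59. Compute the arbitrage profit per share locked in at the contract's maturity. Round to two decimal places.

R$2.43 per share

PV(dividends) I = 5.55·e^(−0.0524·12/12) + 3.07·e^(−0.0524·16/12) = 8.1295
Fair forward F* = (S − I)·e^(rT) = (244.93 − 8.1295)·e^0.078600 = 236.8005 × 1.081772 = 256.1642
Market R$258.59 > fair 256.1642: forward overpriced → cash-and-carry (borrow at r, buy the stock and collect the dividends, short the forward).
Profit at T = |F_mkt − F*| = |258.59 − 256.1642| = R$2.43 per share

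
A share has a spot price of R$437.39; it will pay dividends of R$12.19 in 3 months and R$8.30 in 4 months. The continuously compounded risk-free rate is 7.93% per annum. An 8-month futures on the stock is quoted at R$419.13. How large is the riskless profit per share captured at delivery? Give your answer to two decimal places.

PV(dividends) I = 12.19·e^(−0.0793·3/12) + 8.30·e^(−0.0793·4/12) = 20.0342
Fair futures F* = (S − I)·e^(rT) = (437.39 − 20.0342)·e^0.052867 = 417.3558 × 1.054289 = 440.0136
Market R$419.13 < fair 440.0136: forward underpriced → reverse cash-and-carry (short the stock, invest proceeds at r, pay the dividends, go long the forward).
Profit at T = |F_mkt − F*| = |419.13 − 440.0136| = R$20.88 per share

R$20.88 per share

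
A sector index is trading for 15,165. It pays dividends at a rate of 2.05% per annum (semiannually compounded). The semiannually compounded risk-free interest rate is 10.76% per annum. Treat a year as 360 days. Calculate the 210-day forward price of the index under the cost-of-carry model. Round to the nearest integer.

15,930

F = S · (1+r/2)^(2T) / (1+q/2)^(2T)
= 15165 × 1.063044 / 1.011969 = 15165 × 1.050471
F = 15,930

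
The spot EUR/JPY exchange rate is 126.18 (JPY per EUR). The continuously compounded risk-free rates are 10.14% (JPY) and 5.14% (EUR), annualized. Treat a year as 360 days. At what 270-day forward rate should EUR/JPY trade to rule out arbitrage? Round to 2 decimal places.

131.00

F = S·e^((r_JPY − r_EUR)T) = 126.18 · e^((0.1014 − 0.0514) × 270/360)
= 126.18 · e^0.037500 = 126.18 × 1.038212
F = 131.00 JPY per EUR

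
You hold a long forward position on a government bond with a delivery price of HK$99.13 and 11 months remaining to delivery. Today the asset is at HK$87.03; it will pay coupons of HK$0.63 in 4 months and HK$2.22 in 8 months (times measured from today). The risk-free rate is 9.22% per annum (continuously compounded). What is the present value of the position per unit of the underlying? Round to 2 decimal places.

-HK$6.76

PV(remaining coupons) I = 0.63·e^(−0.0922·4/12) + 2.22·e^(−0.0922·8/12) = 2.6986
Current forward F = (S − I)·e^(rT) = (87.03 − 2.6986)·e^(0.0922·11/12) = 84.3314 × 1.088191 = 91.7687
Value (long) = (F − K)·e^(−rT) = (91.7687 − 99.13) × 0.918956 = -6.7647
Value = -HK$6.76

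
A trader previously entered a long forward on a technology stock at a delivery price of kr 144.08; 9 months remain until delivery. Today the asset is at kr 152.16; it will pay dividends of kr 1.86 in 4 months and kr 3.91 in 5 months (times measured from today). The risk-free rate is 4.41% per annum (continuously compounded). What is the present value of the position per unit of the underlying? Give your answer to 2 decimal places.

PV(remaining dividends) I = 1.86·e^(−0.0441·4/12) + 3.91·e^(−0.0441·5/12) = 5.6717
Current forward F = (S − I)·e^(rT) = (152.16 − 5.6717)·e^(0.0441·9/12) = 146.4883 × 1.033628 = 151.4144
Value (long) = (F − K)·e^(−rT) = (151.4144 − 144.08) × 0.967466 = 7.0958
Value = kr 7.10

kr 7.10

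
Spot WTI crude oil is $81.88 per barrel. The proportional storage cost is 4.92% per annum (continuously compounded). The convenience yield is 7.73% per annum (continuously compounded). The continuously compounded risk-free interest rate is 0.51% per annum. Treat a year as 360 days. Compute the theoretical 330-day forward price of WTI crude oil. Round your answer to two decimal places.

$80.17 per barrel

Net carry = r + u − y = 0.0051 + 0.0492 − 0.0773 = -0.0230
F = S·e^((r+u−y)T) = 81.88 · e^(-0.0230 × 330/360) = 81.88 · e^-0.021083
= 81.88 × 0.979138 = $80.17 per barrel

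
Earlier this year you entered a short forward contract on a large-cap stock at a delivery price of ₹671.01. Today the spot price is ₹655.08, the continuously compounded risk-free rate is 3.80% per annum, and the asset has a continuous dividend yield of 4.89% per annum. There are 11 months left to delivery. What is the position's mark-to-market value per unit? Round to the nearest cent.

Current fair forward for the remaining 11 months: F = S·e^((r − q)·T), (r − q) = 0.0380 − 0.0489 = -0.0109
F = 655.08 · e^(-0.0109 × 11/12) = 655.08 × 0.990058 = 648.5672
Value of long forward = (F − K)·e^(−rT) = (648.5672 − 671.01) · e^(−0.0380·11/12)
= -22.4428 × 0.965766 = -21.67
Short position value = −(long value) = ₹21.67

₹21.67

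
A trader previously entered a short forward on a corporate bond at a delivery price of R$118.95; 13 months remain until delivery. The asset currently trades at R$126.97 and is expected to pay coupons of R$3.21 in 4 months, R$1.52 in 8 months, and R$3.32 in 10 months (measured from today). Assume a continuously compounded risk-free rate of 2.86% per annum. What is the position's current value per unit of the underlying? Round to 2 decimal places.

-R$3.74

PV(remaining coupons) I = 3.21·e^(−0.0286·4/12) + 1.52·e^(−0.0286·8/12) + 3.32·e^(−0.0286·10/12) = 7.9126
Current forward F = (S − I)·e^(rT) = (126.97 − 7.9126)·e^(0.0286·13/12) = 119.0574 × 1.031468 = 122.8039
Value (long) = (F − K)·e^(−rT) = (122.8039 − 118.95) × 0.969492 = 3.7363
Short position value = −(long value) = -R$3.74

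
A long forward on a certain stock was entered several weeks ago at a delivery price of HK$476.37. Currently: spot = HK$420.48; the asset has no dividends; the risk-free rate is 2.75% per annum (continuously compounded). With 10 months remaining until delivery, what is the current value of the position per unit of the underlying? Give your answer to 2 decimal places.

-HK$45.10

Current fair forward for the remaining 10 months: F = S·e^(r·T), r = 0.0275
F = 420.48 · e^(0.0275 × 10/12) = 420.48 × 1.023181 = 430.2271
Value of long forward = (F − K)·e^(−rT) = (430.2271 − 476.37) · e^(−0.0275·10/12)
= -46.1429 × 0.977344 = -45.10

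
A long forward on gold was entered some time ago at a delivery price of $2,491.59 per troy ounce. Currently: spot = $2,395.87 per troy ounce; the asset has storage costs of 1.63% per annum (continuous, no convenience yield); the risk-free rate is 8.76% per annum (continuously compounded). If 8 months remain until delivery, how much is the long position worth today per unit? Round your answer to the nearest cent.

$71.80 per troy ounce

Current fair forward for the remaining 8 months: F = S·e^((r + u)·T), (r + u) = 0.0876 + 0.0163 = 0.1039
F = 2395.87 · e^(0.1039 × 8/12) = 2395.87 × 1.07172196 = 2567.7065
Value of long forward = (F − K)·e^(−rT) = (2567.7065 − 2491.59) · e^(−0.0876·8/12)
= 76.1165 × 0.94327256 = 71.80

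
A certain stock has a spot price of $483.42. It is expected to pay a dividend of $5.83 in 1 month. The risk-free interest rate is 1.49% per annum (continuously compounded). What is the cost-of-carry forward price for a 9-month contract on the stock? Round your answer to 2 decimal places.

PV(dividends) I = 5.83·e^(−0.0149·1/12)
I = 5.8228
F = (S − I)·e^(rT) = (483.42 − 5.8228) · e^(0.0149·9/12)
= 477.5972 · e^0.011175 = 477.5972 × 1.011238 = $482.96

$482.96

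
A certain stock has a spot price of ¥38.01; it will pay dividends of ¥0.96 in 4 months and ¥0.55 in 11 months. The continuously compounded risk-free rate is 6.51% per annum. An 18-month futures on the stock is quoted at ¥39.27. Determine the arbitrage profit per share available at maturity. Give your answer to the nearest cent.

PV(dividends) I = 0.96·e^(−0.0651·4/12) + 0.55·e^(−0.0651·11/12) = 1.4575
Fair futures F* = (S − I)·e^(rT) = (38.01 − 1.4575)·e^0.097650 = 36.5525 × 1.102577 = 40.3019
Market ¥39.27 < fair 40.3019: forward underpriced → reverse cash-and-carry (short the stock, invest proceeds at r, pay the dividends, go long the forward).
Profit at T = |F_mkt − F*| = |39.27 − 40.3019| = ¥1.03 per share

¥1.03 per share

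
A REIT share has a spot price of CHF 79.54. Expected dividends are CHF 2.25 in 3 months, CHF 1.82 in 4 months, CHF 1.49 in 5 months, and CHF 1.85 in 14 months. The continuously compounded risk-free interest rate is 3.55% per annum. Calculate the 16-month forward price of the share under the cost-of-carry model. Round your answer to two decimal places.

PV(dividends) I = 2.25·e^(−0.0355·3/12) + 1.82·e^(−0.0355·4/12) + 1.49·e^(−0.0355·5/12) + 1.85·e^(−0.0355·14/12)
I = 2.2301 + 1.7986 + 1.4681 + 1.7749 = 7.2717
F = (S − I)·e^(rT) = (79.54 − 7.2717) · e^(0.0355·16/12)
= 72.2683 · e^0.047333 = 72.2683 × 1.048471 = CHF 75.77

CHF 75.77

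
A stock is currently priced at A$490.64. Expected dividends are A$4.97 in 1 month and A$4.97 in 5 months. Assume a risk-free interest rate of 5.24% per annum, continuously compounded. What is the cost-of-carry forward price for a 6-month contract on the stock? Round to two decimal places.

A$493.59

PV(dividends) I = 4.97·e^(−0.0524·1/12) + 4.97·e^(−0.0524·5/12)
I = 4.9483 + 4.8627 = 9.8110
F = (S − I)·e^(rT) = (490.64 − 9.8110) · e^(0.0524·6/12)
= 480.8290 · e^0.026200 = 480.8290 × 1.026546 = A$493.59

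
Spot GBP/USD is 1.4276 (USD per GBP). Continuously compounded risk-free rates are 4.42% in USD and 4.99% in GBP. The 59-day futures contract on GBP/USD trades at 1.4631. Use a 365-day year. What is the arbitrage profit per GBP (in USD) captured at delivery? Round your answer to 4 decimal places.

0.0368 per GBP (in USD)

Fair futures: F* = S·e^(carry·T), with carry = (r_USD − r_GBP) = 0.0442 − 0.0499 = -0.0057
F* = 1.4276 · e^(-0.0057 × 59/365) = 1.4276 · e^-0.000921 = 1.4276 × 0.999079 = 1.4263
Market 1.4631 > fair 1.4263: forward overpriced → cash-and-carry (buy spot, short the forward).
At maturity, profit = |F_mkt − F*| = |1.4631 − 1.4263| = 0.0368 per GBP (in USD)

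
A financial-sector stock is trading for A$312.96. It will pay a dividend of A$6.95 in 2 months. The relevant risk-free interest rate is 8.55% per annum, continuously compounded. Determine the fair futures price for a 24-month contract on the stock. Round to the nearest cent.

PV(dividends) I = 6.95·e^(−0.0855·2/12)
I = 6.8517
F = (S − I)·e^(rT) = (312.96 − 6.8517) · e^(0.0855·24/12)
= 306.1083 · e^0.171000 = 306.1083 × 1.186491 = A$363.19

A$363.19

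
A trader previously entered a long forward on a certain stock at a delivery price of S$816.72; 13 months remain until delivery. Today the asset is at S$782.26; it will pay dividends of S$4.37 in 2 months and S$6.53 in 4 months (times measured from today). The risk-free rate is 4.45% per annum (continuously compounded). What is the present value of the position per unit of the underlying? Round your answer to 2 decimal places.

-S$6.79

PV(remaining dividends) I = 4.37·e^(−0.0445·2/12) + 6.53·e^(−0.0445·4/12) = 10.7716
Current forward F = (S − I)·e^(rT) = (782.26 − 10.7716)·e^(0.0445·13/12) = 771.4884 × 1.049389 = 809.5914
Value (long) = (F − K)·e^(−rT) = (809.5914 − 816.72) × 0.952935 = -6.7931
Value = -S$6.79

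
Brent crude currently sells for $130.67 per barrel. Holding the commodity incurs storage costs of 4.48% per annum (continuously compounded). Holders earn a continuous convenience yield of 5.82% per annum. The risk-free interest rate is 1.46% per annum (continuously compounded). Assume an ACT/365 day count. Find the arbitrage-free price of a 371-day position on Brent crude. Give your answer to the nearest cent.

$130.83 per barrel

Net carry = r + u − y = 0.0146 + 0.0448 − 0.0582 = 0.0012
F = S·e^((r+u−y)T) = 130.67 · e^(0.0012 × 371/365) = 130.67 · e^0.001220
= 130.67 × 1.001221 = $130.83 per barrel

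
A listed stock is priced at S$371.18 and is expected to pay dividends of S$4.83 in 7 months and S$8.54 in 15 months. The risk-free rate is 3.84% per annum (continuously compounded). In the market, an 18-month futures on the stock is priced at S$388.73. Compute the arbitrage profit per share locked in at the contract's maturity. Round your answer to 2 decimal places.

PV(dividends) I = 4.83·e^(−0.0384·7/12) + 8.54·e^(−0.0384·15/12) = 12.8628
Fair futures F* = (S − I)·e^(rT) = (371.18 − 12.8628)·e^0.057600 = 358.3172 × 1.059291 = 379.5622
Market S$388.73 > fair 379.5622: forward overpriced → cash-and-carry (borrow at r, buy the stock and collect the dividends, short the forward).
Profit at T = |F_mkt − F*| = |388.73 − 379.5622| = S$9.17 per share

S$9.17 per share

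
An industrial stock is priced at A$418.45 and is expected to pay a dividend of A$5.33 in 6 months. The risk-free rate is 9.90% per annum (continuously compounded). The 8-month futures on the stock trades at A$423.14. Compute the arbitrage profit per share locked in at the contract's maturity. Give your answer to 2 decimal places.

PV(dividends) I = 5.33·e^(−0.0990·6/12) = 5.0726
Fair futures F* = (S − I)·e^(rT) = (418.45 − 5.0726)·e^0.066000 = 413.3774 × 1.068227 = 441.5809
Market A$423.14 < fair 441.5809: forward underpriced → reverse cash-and-carry (short the stock, invest proceeds at r, pay the dividends, go long the forward).
Profit at T = |F_mkt − F*| = |423.14 − 441.5809| = A$18.44 per share

A$18.44 per share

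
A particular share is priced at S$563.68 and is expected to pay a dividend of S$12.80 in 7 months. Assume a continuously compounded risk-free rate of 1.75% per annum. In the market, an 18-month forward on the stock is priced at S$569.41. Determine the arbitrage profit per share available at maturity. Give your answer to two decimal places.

PV(dividends) I = 12.80·e^(−0.0175·7/12) = 12.6700
Fair forward F* = (S − I)·e^(rT) = (563.68 − 12.6700)·e^0.026250 = 551.0100 × 1.026598 = 565.6658
Market S$569.41 > fair 565.6658: forward overpriced → cash-and-carry (borrow at r, buy the stock and collect the dividends, short the forward).
Profit at T = |F_mkt − F*| = |569.41 − 565.6658| = S$3.74 per share

S$3.74 per share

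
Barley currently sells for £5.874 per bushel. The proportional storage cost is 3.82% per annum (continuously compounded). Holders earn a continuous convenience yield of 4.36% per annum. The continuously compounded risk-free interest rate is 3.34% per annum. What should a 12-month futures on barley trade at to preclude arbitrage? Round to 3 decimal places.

£6.041 per bushel

Net carry = r + u − y = 0.0334 + 0.0382 − 0.0436 = 0.0280
F = S·e^((r+u−y)T) = 5.874 · e^(0.0280 × 12/12) = 5.874 · e^0.028000
= 5.874 × 1.028396 = £6.041 per bushel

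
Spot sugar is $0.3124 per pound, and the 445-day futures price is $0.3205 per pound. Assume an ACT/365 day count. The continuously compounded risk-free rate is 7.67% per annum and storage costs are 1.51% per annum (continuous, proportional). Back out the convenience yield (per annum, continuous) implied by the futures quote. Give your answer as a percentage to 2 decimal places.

F = S·e^((r+u−y)T) ⇒ (r+u−y) = ln(F/S)/T
ln(0.3205/0.3124) = 0.025598; /T ⇒ 0.020996
y = r + u − ln(F/S)/T = 0.0767 + 0.0151 − 0.020996 = 0.070804
y = 7.08%

7.08%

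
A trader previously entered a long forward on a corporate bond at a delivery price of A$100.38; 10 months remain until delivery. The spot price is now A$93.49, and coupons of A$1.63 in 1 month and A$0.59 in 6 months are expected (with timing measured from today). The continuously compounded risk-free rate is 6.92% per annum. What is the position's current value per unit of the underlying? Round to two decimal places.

-A$3.46

PV(remaining coupons) I = 1.63·e^(−0.0692·1/12) + 0.59·e^(−0.0692·6/12) = 2.1906
Current forward F = (S − I)·e^(rT) = (93.49 − 2.1906)·e^(0.0692·10/12) = 91.2994 × 1.059362 = 96.7191
Value (long) = (F − K)·e^(−rT) = (96.7191 − 100.38) × 0.943965 = -3.4558
Value = -A$3.46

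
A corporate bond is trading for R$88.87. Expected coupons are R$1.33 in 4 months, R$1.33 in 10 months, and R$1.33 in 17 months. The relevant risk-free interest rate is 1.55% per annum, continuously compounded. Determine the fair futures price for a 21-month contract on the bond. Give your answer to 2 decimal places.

R$87.27

PV(coupons) I = 1.33·e^(−0.0155·4/12) + 1.33·e^(−0.0155·10/12) + 1.33·e^(−0.0155·17/12)
I = 1.3231 + 1.3129 + 1.3011 = 3.9371
F = (S − I)·e^(rT) = (88.87 − 3.9371) · e^(0.0155·21/12)
= 84.9329 · e^0.027125 = 84.9329 × 1.027496 = R$87.27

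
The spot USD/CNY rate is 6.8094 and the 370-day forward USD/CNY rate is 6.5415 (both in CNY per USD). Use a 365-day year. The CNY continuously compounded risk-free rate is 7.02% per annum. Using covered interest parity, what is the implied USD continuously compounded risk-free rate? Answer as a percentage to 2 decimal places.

10.98%

F = S·e^((r_CNY − r_USD)T) ⇒ r_USD = r_CNY − ln(F/S)/T
ln(6.5415/6.8094) = -0.040138; /(370/365) = -0.039596
r_USD = 0.0702 + 0.039596 = 0.109796
r_USD = 10.98%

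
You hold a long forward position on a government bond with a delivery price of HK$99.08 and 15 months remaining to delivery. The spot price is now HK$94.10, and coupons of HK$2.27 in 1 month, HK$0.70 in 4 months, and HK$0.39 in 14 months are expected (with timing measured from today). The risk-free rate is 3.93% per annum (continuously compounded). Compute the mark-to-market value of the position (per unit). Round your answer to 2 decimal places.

-HK$3.56

PV(remaining coupons) I = 2.27·e^(−0.0393·1/12) + 0.70·e^(−0.0393·4/12) + 0.39·e^(−0.0393·14/12) = 3.3260
Current forward F = (S − I)·e^(rT) = (94.10 − 3.3260)·e^(0.0393·15/12) = 90.7740 × 1.050352 = 95.3447
Value (long) = (F − K)·e^(−rT) = (95.3447 − 99.08) × 0.952062 = -3.5562
Value = -HK$3.56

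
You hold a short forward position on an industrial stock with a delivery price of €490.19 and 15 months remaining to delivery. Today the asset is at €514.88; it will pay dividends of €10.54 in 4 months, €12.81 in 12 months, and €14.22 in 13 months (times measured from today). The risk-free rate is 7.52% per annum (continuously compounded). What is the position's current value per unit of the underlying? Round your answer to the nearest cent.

PV(remaining dividends) I = 10.54·e^(−0.0752·4/12) + 12.81·e^(−0.0752·12/12) + 14.22·e^(−0.0752·13/12) = 35.2686
Current forward F = (S − I)·e^(rT) = (514.88 − 35.2686)·e^(0.0752·15/12) = 479.6114 × 1.098560 = 526.8819
Value (long) = (F − K)·e^(−rT) = (526.8819 − 490.19) × 0.910283 = 33.4000
Short position value = −(long value) = -€33.40

-€33.40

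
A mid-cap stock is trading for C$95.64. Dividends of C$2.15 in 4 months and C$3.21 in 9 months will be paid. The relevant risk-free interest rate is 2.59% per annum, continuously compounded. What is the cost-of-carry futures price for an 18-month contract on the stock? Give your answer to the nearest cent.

C$93.94

PV(dividends) I = 2.15·e^(−0.0259·4/12) + 3.21·e^(−0.0259·9/12)
I = 2.1315 + 3.1482 = 5.2797
F = (S − I)·e^(rT) = (95.64 − 5.2797) · e^(0.0259·18/12)
= 90.3603 · e^0.038850 = 90.3603 × 1.039615 = C$93.94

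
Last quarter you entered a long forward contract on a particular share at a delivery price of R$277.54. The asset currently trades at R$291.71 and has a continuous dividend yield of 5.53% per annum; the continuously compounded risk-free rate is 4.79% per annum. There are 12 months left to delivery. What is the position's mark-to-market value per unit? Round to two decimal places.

Current fair forward for the remaining 12 months: F = S·e^((r − q)·T), (r − q) = 0.0479 − 0.0553 = -0.0074
F = 291.71 · e^(-0.0074 × 12/12) = 291.71 × 0.992627 = 289.5592
Value of long forward = (F − K)·e^(−rT) = (289.5592 − 277.54) · e^(−0.0479·12/12)
= 12.0192 × 0.953229 = 11.46

R$11.46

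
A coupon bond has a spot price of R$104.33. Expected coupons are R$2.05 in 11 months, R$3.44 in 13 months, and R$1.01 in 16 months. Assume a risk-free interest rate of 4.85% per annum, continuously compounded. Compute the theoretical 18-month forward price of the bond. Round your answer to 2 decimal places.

R$105.57

PV(coupons) I = 2.05·e^(−0.0485·11/12) + 3.44·e^(−0.0485·13/12) + 1.01·e^(−0.0485·16/12)
I = 1.9609 + 3.2639 + 0.9468 = 6.1716
F = (S − I)·e^(rT) = (104.33 − 6.1716) · e^(0.0485·18/12)
= 98.1584 · e^0.072750 = 98.1584 × 1.075462 = R$105.57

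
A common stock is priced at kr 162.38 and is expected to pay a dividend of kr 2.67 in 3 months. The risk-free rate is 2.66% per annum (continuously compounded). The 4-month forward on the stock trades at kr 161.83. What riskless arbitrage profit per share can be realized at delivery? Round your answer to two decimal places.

kr 0.68 per share

PV(dividends) I = 2.67·e^(−0.0266·3/12) = 2.6523
Fair forward F* = (S − I)·e^(rT) = (162.38 − 2.6523)·e^0.008867 = 159.7277 × 1.008906 = 161.1502
Market kr 161.83 > fair 161.1502: forward overpriced → cash-and-carry (borrow at r, buy the stock and collect the dividends, short the forward).
Profit at T = |F_mkt − F*| = |161.83 − 161.1502| = kr 0.68 per share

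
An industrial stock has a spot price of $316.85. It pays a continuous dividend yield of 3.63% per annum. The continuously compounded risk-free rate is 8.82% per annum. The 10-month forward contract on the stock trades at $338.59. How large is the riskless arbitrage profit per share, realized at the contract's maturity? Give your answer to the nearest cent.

Fair forward: F* = S·e^(carry·T), with carry = (r − q) = 0.0882 − 0.0363 = 0.0519
F* = 316.85 · e^(0.0519 × 10/12) = 316.85 · e^0.043250 = 316.85 × 1.044199 = $330.8545
Market $338.59 > fair $330.8545: forward overpriced → cash-and-carry (buy spot, short the forward).
At maturity, profit = |F_mkt − F*| = |338.59 − 330.8545| = $7.74 per share

$7.74 per share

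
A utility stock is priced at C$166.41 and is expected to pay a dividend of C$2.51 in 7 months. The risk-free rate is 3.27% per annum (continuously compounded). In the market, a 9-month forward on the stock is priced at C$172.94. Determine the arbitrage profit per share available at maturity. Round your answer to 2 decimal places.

PV(dividends) I = 2.51·e^(−0.0327·7/12) = 2.4626
Fair forward F* = (S − I)·e^(rT) = (166.41 − 2.4626)·e^0.024525 = 163.9474 × 1.024828 = 168.0179
Market C$172.94 > fair 168.0179: forward overpriced → cash-and-carry (borrow at r, buy the stock and collect the dividends, short the forward).
Profit at T = |F_mkt − F*| = |172.94 − 168.0179| = C$4.92 per share

C$4.92 per share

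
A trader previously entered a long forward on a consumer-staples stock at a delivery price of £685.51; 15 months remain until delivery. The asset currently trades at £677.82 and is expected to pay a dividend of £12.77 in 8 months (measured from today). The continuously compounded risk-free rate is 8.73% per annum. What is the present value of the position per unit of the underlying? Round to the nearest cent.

£51.13

PV(remaining dividends) I = 12.77·e^(−0.0873·8/12) = 12.0480
Current forward F = (S − I)·e^(rT) = (677.82 − 12.0480)·e^(0.0873·15/12) = 665.7720 × 1.115302 = 742.5368
Value (long) = (F − K)·e^(−rT) = (742.5368 − 685.51) × 0.896618 = 51.1313
Value = £51.13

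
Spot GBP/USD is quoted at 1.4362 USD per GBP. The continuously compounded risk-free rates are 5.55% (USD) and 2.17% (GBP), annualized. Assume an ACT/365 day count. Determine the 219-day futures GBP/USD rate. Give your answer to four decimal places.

F = S·e^((r_USD − r_GBP)T) = 1.4362 · e^((0.0555 − 0.0217) × 219/365)
= 1.4362 · e^0.020280 = 1.4362 × 1.020487
F = 1.4656 USD per GBP

1.4656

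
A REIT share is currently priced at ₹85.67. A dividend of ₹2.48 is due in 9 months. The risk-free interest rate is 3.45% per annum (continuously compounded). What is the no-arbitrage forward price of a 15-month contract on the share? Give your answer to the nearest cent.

PV(dividends) I = 2.48·e^(−0.0345·9/12)
I = 2.4167
F = (S − I)·e^(rT) = (85.67 − 2.4167) · e^(0.0345·15/12)
= 83.2533 · e^0.043125 = 83.2533 × 1.044068 = ₹86.92

₹86.92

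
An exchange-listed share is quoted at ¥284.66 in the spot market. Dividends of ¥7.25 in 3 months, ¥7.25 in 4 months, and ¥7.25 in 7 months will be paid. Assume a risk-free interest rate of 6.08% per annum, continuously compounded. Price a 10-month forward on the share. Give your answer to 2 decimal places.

PV(dividends) I = 7.25·e^(−0.0608·3/12) + 7.25·e^(−0.0608·4/12) + 7.25·e^(−0.0608·7/12)
I = 7.1406 + 7.1045 + 6.9974 = 21.2425
F = (S − I)·e^(rT) = (284.66 − 21.2425) · e^(0.0608·10/12)
= 263.4175 · e^0.050667 = 263.4175 × 1.051973 = ¥277.11

¥277.11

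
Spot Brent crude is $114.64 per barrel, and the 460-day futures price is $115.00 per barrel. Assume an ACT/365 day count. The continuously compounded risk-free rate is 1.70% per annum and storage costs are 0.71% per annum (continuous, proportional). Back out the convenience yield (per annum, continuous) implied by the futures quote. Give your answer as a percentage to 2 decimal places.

F = S·e^((r+u−y)T) ⇒ (r+u−y) = ln(F/S)/T
ln(115.00/114.64) = 0.003135; /T ⇒ 0.002488
y = r + u − ln(F/S)/T = 0.0170 + 0.0071 − 0.002488 = 0.021612
y = 2.16%

2.16%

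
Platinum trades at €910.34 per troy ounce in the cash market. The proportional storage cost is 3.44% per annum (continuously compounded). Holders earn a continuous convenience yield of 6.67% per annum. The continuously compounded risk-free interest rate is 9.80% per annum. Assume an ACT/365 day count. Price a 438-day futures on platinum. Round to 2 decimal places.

Net carry = r + u − y = 0.0980 + 0.0344 − 0.0667 = 0.0657
F = S·e^((r+u−y)T) = 910.34 · e^(0.0657 × 438/365) = 910.34 · e^0.078840
= 910.34 × 1.082031 = €985.02 per troy ounce

€985.02 per troy ounce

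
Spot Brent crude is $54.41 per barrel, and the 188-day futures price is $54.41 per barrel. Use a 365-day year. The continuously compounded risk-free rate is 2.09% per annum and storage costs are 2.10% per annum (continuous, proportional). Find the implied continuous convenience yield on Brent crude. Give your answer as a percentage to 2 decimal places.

4.19%

F = S·e^((r+u−y)T) ⇒ (r+u−y) = ln(F/S)/T
ln(54.41/54.41) = 0.000000; /T ⇒ 0.000000
y = r + u − ln(F/S)/T = 0.0209 + 0.0210 + 0.000000 = 0.041900
y = 4.19%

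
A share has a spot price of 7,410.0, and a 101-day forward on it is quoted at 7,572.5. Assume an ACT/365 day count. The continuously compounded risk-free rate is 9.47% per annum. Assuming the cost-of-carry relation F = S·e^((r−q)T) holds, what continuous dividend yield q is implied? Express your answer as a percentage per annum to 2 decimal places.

1.63%

From F = S·e^((r−q)T): (r − q) = ln(F/S)/T
ln(7572.5/7410.0) = ln(1.021930) = 0.021693
(r − q) = 0.021693 / (101/365) = 0.078395
q = r − ln(F/S)/T = 0.0947 − 0.078395 = 0.016305
q = 1.63%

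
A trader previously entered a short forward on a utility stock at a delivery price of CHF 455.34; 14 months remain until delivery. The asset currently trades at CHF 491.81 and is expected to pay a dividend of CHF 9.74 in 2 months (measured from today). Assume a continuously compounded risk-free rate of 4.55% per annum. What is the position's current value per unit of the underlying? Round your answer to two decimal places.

-CHF 50.34

PV(remaining dividends) I = 9.74·e^(−0.0455·2/12) = 9.6664
Current forward F = (S − I)·e^(rT) = (491.81 − 9.6664)·e^(0.0455·14/12) = 482.1436 × 1.054518 = 508.4291
Value (long) = (F − K)·e^(−rT) = (508.4291 − 455.34) × 0.948301 = 50.3444
Short position value = −(long value) = -CHF 50.34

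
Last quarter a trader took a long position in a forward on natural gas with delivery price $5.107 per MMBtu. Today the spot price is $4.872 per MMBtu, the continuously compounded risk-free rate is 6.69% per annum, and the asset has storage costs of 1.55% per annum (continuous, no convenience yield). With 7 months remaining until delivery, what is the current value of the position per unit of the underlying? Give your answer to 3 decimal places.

Current fair forward for the remaining 7 months: F = S·e^((r + u)·T), (r + u) = 0.0669 + 0.0155 = 0.0824
F = 4.872 · e^(0.0824 × 7/12) = 4.872 × 1.049241 = 5.1119
Value of long forward = (F − K)·e^(−rT) = (5.1119 − 5.107) · e^(−0.0669·7/12)
= 0.0049 × 0.961727 = 0.005

$0.005 per MMBtu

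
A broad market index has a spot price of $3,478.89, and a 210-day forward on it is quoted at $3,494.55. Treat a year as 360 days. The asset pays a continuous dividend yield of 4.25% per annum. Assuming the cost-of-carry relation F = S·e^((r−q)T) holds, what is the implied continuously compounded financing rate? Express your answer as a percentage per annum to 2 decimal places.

From F = S·e^((r−q)T): (r − q) = ln(F/S)/T
ln(3494.55/3478.89) = ln(1.004501) = 0.004491
(r − q) = 0.004491 / (210/360) = 0.007699
r = ln(F/S)/T + q = 0.007699 + 0.0425 = 0.050199
r = 5.02%

5.02%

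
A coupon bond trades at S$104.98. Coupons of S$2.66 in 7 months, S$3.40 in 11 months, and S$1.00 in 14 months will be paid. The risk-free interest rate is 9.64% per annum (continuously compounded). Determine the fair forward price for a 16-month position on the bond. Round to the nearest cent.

PV(coupons) I = 2.66·e^(−0.0964·7/12) + 3.40·e^(−0.0964·11/12) + 1.00·e^(−0.0964·14/12)
I = 2.5145 + 3.1124 + 0.8936 = 6.5205
F = (S − I)·e^(rT) = (104.98 − 6.5205) · e^(0.0964·16/12)
= 98.4595 · e^0.128533 = 98.4595 × 1.137159 = S$111.96

S$111.96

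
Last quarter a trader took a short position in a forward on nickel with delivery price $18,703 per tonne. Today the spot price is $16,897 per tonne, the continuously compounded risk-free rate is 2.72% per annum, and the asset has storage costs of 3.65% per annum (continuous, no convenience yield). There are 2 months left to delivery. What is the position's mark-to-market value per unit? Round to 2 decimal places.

$1618.30 per tonne

Current fair forward for the remaining 2 months: F = S·e^((r + u)·T), (r + u) = 0.0272 + 0.0365 = 0.0637
F = 16897 · e^(0.0637 × 2/12) = 16897 × 1.01067322 = 17077.3454
Value of long forward = (F − K)·e^(−rT) = (17077.3454 − 18703) · e^(−0.0272·2/12)
= -1625.6546 × 0.99547693 = -1618.30
Short position value = −(long value) = $1618.30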